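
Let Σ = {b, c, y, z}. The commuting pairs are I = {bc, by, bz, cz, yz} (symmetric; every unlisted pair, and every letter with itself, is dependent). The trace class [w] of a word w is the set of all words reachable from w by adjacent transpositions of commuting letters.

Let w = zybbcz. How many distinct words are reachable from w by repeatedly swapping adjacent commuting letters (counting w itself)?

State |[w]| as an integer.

piece 0:z — minimal
piece 1:y — minimal
piece 2:b — minimal
piece 3:b rests on {2:b}
piece 4:c rests on {1:y}
piece 5:z rests on {0:z}
minimal pieces: {0:z, 1:y, 2:b}
ways to finish when only these pieces remain (= sum over removing one remaining piece with nothing left below it):
  1 left: {3}→1  {4}→1  {5}→1
  2 left: {0,5}→1  {1,4}→1  {2,3}→1  {3,4}→2  {3,5}→2  {4,5}→2
  3 left: {0,3,5}→3  {0,4,5}→3  {1,3,4}→3  {1,4,5}→3  {2,3,4}→3  {2,3,5}→3  {3,4,5}→6
  4 left: {0,1,4,5}→6  {0,2,3,5}→6  {0,3,4,5}→12  {1,2,3,4}→6  {1,3,4,5}→12  {2,3,4,5}→12
  placing 0:z first → 30 extensions
  placing 1:y first → 30 extensions
  placing 2:b first → 30 extensions
total linear extensions = 90

90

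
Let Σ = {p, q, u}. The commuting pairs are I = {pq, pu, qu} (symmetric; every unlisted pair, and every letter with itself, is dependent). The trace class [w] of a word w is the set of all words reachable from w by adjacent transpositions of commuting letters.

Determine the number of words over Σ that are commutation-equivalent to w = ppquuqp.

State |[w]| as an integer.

#0=p has no predecessor
#1=p depends on [0:p]
#2=q has no predecessor
#3=u has no predecessor
#4=u depends on [3:u]
#5=q depends on [2:q]
#6=p depends on [1:p]
sources: [0:p, 2:q, 3:u]
N(rest) = Σ N(rest − s) over sources s of rest; N(one piece) = 1:
  size 1 → [4]=1  [5]=1  [6]=1
  size 2 → [1,6]=1  [2,5]=1  [3,4]=1  [4,5]=2  [4,6]=2  [5,6]=2
  size 3 → [0,1,6]=1  [1,4,6]=3  [1,5,6]=3  [2,4,5]=3  [2,5,6]=3  [3,4,5]=3  [3,4,6]=3  [4,5,6]=6
  size 4 → [0,1,4,6]=4  [0,1,5,6]=4  [1,2,5,6]=6  [1,3,4,6]=6  [1,4,5,6]=12  [2,3,4,5]=6  [2,4,5,6]=12  [3,4,5,6]=12
  size 5 → [0,1,2,5,6]=10  [0,1,3,4,6]=10  [0,1,4,5,6]=20  [1,2,4,5,6]=30  [1,3,4,5,6]=30  [2,3,4,5,6]=30
  first=0(p) contributes 90
  first=2(q) contributes 60
  first=3(u) contributes 60
|[w]| = 210

210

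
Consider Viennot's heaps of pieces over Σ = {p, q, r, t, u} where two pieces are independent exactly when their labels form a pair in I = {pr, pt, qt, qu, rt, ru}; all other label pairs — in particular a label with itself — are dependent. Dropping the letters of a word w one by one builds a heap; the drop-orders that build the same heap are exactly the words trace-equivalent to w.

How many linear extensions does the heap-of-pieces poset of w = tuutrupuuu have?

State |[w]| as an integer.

#0=t has no predecessor
#1=u depends on [0:t]
#2=u depends on [1:u]
#3=t depends on [2:u]
#4=r has no predecessor
#5=u depends on [3:t]
#6=p depends on [5:u]
#7=u depends on [6:p]
#8=u depends on [7:u]
#9=u depends on [8:u]
sources: [0:t, 4:r]
N(rest) = Σ N(rest − s) over sources s of rest; N(one piece) = 1:
  size 1 → [4]=1  [9]=1
  size 2 → [4,9]=2  [8,9]=1
  size 3 → [4,8,9]=3  [7,8,9]=1
  size 4 → [4,7,8,9]=4  [6,7,8,9]=1
  size 5 → [4,6,7,8,9]=5  [5,6,7,8,9]=1
  size 6 → [3,5,6,7,8,9]=1  [4,5,6,7,8,9]=6
  size 7 → [2,3,5,6,7,8,9]=1  [3,4,5,6,7,8,9]=7
  size 8 → [1,2,3,5,6,7,8,9]=1  [2,3,4,5,6,7,8,9]=8
  first=0(t) contributes 9
  first=4(r) contributes 1
|[w]| = 10

10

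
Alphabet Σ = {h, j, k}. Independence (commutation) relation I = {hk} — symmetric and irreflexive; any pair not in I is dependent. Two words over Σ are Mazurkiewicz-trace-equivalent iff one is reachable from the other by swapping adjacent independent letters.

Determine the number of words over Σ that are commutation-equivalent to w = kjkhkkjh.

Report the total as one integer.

4

piece 0:k — minimal
piece 1:j rests on {0:k}
piece 2:k rests on {1:j}
piece 3:h rests on {1:j}
piece 4:k rests on {2:k}
piece 5:k rests on {4:k}
piece 6:j rests on {3:h, 5:k}
piece 7:h rests on {6:j}
minimal pieces: {0:k}
ways to finish when only these pieces remain (= sum over removing one remaining piece with nothing left below it):
  1 left: {7}→1
  2 left: {6,7}→1
  3 left: {3,6,7}→1  {5,6,7}→1
  4 left: {3,5,6,7}→2  {4,5,6,7}→1
  5 left: {2,4,5,6,7}→1  {3,4,5,6,7}→3
  6 left: {2,3,4,5,6,7}→4
  placing 0:k first → 4 extensions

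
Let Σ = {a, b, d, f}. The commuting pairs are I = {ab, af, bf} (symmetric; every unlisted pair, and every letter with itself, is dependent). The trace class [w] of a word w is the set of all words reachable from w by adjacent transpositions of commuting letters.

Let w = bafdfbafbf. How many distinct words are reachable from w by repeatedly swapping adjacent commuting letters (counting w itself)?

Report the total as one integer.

360

0(b) covers ∅
1(a) covers ∅
2(f) covers ∅
3(d) covers 0:b, 1:a, 2:f
4(f) covers 3:d
5(b) covers 3:d
6(a) covers 3:d
7(f) covers 4:f
8(b) covers 5:b
9(f) covers 7:f
floor of heap: 0:b, 1:a, 2:f
completions by unplaced set U, small U first (add the entries for U minus each lowest piece of U):
  |U|=1: {6}:1  {8}:1  {9}:1
  |U|=2: {5,8}:1  {6,8}:2  {6,9}:2  {7,9}:1  {8,9}:2
  |U|=3: {4,7,9}:1  {5,6,8}:3  {5,8,9}:3  {6,7,9}:3  {6,8,9}:6  {7,8,9}:3
  |U|=4: {4,6,7,9}:4  {4,7,8,9}:4  {5,6,8,9}:12  {5,7,8,9}:6  {6,7,8,9}:12
  |U|=5: {4,5,7,8,9}:10  {4,6,7,8,9}:20  {5,6,7,8,9}:30
  |U|=6: {4,5,6,7,8,9}:60
  |U|=7: {3,4,5,6,7,8,9}:60
  |U|=8: {0,3,4,5,6,7,8,9}:60  {1,3,4,5,6,7,8,9}:60  {2,3,4,5,6,7,8,9}:60
  start at 0(b): 120
  start at 1(a): 120
  start at 2(f): 120
sum over floor = 360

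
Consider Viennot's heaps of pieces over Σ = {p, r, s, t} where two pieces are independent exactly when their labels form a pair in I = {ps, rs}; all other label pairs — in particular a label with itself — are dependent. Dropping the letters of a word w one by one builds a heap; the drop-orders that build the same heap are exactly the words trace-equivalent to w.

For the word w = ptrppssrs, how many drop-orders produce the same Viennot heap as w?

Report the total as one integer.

drop 0:p onto floor
drop 1:t onto {0:p}
drop 2:r onto {1:t}
drop 3:p onto {2:r}
drop 4:p onto {3:p}
drop 5:s onto {1:t}
drop 6:s onto {5:s}
drop 7:r onto {4:p}
drop 8:s onto {6:s}
ground layer = {0:p}
drop-orders for the pieces not yet dropped (sum over which currently-grounded one goes next):
  1 to go: {7} 1  {8} 1
  2 to go: {4,7} 1  {6,8} 1  {7,8} 2
  3 to go: {3,4,7} 1  {4,7,8} 3  {5,6,8} 1  {6,7,8} 3
  4 to go: {2,3,4,7} 1  {3,4,7,8} 4  {4,6,7,8} 6  {5,6,7,8} 4
  5 to go: {2,3,4,7,8} 5  {3,4,6,7,8} 10  {4,5,6,7,8} 10
  6 to go: {2,3,4,6,7,8} 15  {3,4,5,6,7,8} 20
  7 to go: {2,3,4,5,6,7,8} 35
  if 0:p drops first: 35 orders

35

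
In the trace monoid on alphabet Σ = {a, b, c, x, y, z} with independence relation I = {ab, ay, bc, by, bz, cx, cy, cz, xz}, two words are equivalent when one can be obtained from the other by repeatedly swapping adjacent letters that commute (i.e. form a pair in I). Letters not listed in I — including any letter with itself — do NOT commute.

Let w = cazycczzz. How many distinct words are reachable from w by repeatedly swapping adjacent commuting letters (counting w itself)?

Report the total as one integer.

piece 0:c — minimal
piece 1:a rests on {0:c}
piece 2:z rests on {1:a}
piece 3:y rests on {2:z}
piece 4:c rests on {1:a}
piece 5:c rests on {4:c}
piece 6:z rests on {3:y}
piece 7:z rests on {6:z}
piece 8:z rests on {7:z}
minimal pieces: {0:c}
ways to finish when only these pieces remain (= sum over removing one remaining piece with nothing left below it):
  1 left: {5}→1  {8}→1
  2 left: {4,5}→1  {5,8}→2  {7,8}→1
  3 left: {4,5,8}→3  {5,7,8}→3  {6,7,8}→1
  4 left: {3,6,7,8}→1  {4,5,7,8}→6  {5,6,7,8}→4
  5 left: {2,3,6,7,8}→1  {3,5,6,7,8}→5  {4,5,6,7,8}→10
  6 left: {2,3,5,6,7,8}→6  {3,4,5,6,7,8}→15
  7 left: {2,3,4,5,6,7,8}→21
  placing 0:c first → 21 extensions

21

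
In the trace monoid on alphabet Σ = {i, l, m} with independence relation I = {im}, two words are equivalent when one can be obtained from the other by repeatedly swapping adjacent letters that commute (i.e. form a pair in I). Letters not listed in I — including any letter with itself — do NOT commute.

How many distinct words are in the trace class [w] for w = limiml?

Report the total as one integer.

6

#0=l has no predecessor
#1=i depends on [0:l]
#2=m depends on [0:l]
#3=i depends on [1:i]
#4=m depends on [2:m]
#5=l depends on [3:i, 4:m]
sources: [0:l]
N(rest) = Σ N(rest − s) over sources s of rest; N(one piece) = 1:
  size 1 → [5]=1
  size 2 → [3,5]=1  [4,5]=1
  size 3 → [1,3,5]=1  [2,4,5]=1  [3,4,5]=2
  size 4 → [1,3,4,5]=3  [2,3,4,5]=3
  first=0(l) contributes 6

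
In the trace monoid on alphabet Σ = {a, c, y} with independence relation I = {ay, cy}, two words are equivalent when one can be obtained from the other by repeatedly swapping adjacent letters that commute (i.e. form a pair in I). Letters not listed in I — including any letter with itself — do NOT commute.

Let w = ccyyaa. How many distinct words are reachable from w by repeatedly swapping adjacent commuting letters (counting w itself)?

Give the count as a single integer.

15

drop 0:c onto floor
drop 1:c onto {0:c}
drop 2:y onto floor
drop 3:y onto {2:y}
drop 4:a onto {1:c}
drop 5:a onto {4:a}
ground layer = {0:c, 2:y}
drop-orders for the pieces not yet dropped (sum over which currently-grounded one goes next):
  1 to go: {3} 1  {5} 1
  2 to go: {2,3} 1  {3,5} 2  {4,5} 1
  3 to go: {1,4,5} 1  {2,3,5} 3  {3,4,5} 3
  4 to go: {0,1,4,5} 1  {1,3,4,5} 4  {2,3,4,5} 6
  if 0:c drops first: 10 orders
  if 2:y drops first: 5 orders
heap linearizations: 15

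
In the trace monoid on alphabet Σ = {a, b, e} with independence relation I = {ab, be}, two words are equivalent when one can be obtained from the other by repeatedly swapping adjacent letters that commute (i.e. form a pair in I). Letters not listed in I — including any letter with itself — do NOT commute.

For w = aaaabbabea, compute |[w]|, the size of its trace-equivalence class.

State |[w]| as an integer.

piece 0:a — minimal
piece 1:a rests on {0:a}
piece 2:a rests on {1:a}
piece 3:a rests on {2:a}
piece 4:b — minimal
piece 5:b rests on {4:b}
piece 6:a rests on {3:a}
piece 7:b rests on {5:b}
piece 8:e rests on {6:a}
piece 9:a rests on {8:e}
minimal pieces: {0:a, 4:b}
ways to finish when only these pieces remain (= sum over removing one remaining piece with nothing left below it):
  1 left: {7}→1  {9}→1
  2 left: {5,7}→1  {7,9}→2  {8,9}→1
  3 left: {4,5,7}→1  {5,7,9}→3  {6,8,9}→1  {7,8,9}→3
  4 left: {3,6,8,9}→1  {4,5,7,9}→4  {5,7,8,9}→6  {6,7,8,9}→4
  5 left: {2,3,6,8,9}→1  {3,6,7,8,9}→5  {4,5,7,8,9}→10  {5,6,7,8,9}→10
  6 left: {1,2,3,6,8,9}→1  {2,3,6,7,8,9}→6  {3,5,6,7,8,9}→15  {4,5,6,7,8,9}→20
  7 left: {0,1,2,3,6,8,9}→1  {1,2,3,6,7,8,9}→7  {2,3,5,6,7,8,9}→21  {3,4,5,6,7,8,9}→35
  8 left: {0,1,2,3,6,7,8,9}→8  {1,2,3,5,6,7,8,9}→28  {2,3,4,5,6,7,8,9}→56
  placing 0:a first → 84 extensions
  placing 4:b first → 36 extensions
total linear extensions = 120

120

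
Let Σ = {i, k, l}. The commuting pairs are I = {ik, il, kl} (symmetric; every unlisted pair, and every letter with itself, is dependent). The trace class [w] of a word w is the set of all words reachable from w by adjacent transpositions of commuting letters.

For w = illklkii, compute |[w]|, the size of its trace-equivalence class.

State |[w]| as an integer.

560

#0=i has no predecessor
#1=l has no predecessor
#2=l depends on [1:l]
#3=k has no predecessor
#4=l depends on [2:l]
#5=k depends on [3:k]
#6=i depends on [0:i]
#7=i depends on [6:i]
sources: [0:i, 1:l, 3:k]
N(rest) = Σ N(rest − s) over sources s of rest; N(one piece) = 1:
  size 1 → [4]=1  [5]=1  [7]=1
  size 2 → [2,4]=1  [3,5]=1  [4,5]=2  [4,7]=2  [5,7]=2  [6,7]=1
  size 3 → [0,6,7]=1  [1,2,4]=1  [2,4,5]=3  [2,4,7]=3  [3,4,5]=3  [3,5,7]=3  [4,5,7]=6  [4,6,7]=3  [5,6,7]=3
  size 4 → [0,4,6,7]=4  [0,5,6,7]=4  [1,2,4,5]=4  [1,2,4,7]=4  [2,3,4,5]=6  [2,4,5,7]=12  [2,4,6,7]=6  [3,4,5,7]=12  [3,5,6,7]=6  [4,5,6,7]=12
  size 5 → [0,2,4,6,7]=10  [0,3,5,6,7]=10  [0,4,5,6,7]=20  [1,2,3,4,5]=10  [1,2,4,5,7]=20  [1,2,4,6,7]=10  [2,3,4,5,7]=30  [2,4,5,6,7]=30  [3,4,5,6,7]=30
  size 6 → [0,1,2,4,6,7]=20  [0,2,4,5,6,7]=60  [0,3,4,5,6,7]=60  [1,2,3,4,5,7]=60  [1,2,4,5,6,7]=60  [2,3,4,5,6,7]=90
  first=0(i) contributes 210
  first=1(l) contributes 210
  first=3(k) contributes 140
|[w]| = 560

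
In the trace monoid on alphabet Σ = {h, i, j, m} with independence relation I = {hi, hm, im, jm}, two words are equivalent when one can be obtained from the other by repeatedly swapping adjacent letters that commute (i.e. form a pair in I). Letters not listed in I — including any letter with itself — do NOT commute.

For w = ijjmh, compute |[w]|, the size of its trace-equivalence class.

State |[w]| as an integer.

5

drop 0:i onto floor
drop 1:j onto {0:i}
drop 2:j onto {1:j}
drop 3:m onto floor
drop 4:h onto {2:j}
ground layer = {0:i, 3:m}
drop-orders for the pieces not yet dropped (sum over which currently-grounded one goes next):
  1 to go: {3} 1  {4} 1
  2 to go: {2,4} 1  {3,4} 2
  3 to go: {1,2,4} 1  {2,3,4} 3
  if 0:i drops first: 4 orders
  if 3:m drops first: 1 orders
heap linearizations: 5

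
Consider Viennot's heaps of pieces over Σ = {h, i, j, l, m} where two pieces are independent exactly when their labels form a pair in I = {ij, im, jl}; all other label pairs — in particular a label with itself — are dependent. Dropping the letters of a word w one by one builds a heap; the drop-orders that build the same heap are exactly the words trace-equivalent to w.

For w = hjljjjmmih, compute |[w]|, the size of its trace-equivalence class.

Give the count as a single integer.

25

piece 0:h — minimal
piece 1:j rests on {0:h}
piece 2:l rests on {0:h}
piece 3:j rests on {1:j}
piece 4:j rests on {3:j}
piece 5:j rests on {4:j}
piece 6:m rests on {2:l, 5:j}
piece 7:m rests on {6:m}
piece 8:i rests on {2:l}
piece 9:h rests on {7:m, 8:i}
minimal pieces: {0:h}
ways to finish when only these pieces remain (= sum over removing one remaining piece with nothing left below it):
  1 left: {9}→1
  2 left: {7,9}→1  {8,9}→1
  3 left: {6,7,9}→1  {7,8,9}→2
  4 left: {5,6,7,9}→1  {6,7,8,9}→3
  5 left: {2,6,7,8,9}→3  {4,5,6,7,9}→1  {5,6,7,8,9}→4
  6 left: {2,5,6,7,8,9}→7  {3,4,5,6,7,9}→1  {4,5,6,7,8,9}→5
  7 left: {1,3,4,5,6,7,9}→1  {2,4,5,6,7,8,9}→12  {3,4,5,6,7,8,9}→6
  8 left: {1,3,4,5,6,7,8,9}→7  {2,3,4,5,6,7,8,9}→18
  placing 0:h first → 25 extensions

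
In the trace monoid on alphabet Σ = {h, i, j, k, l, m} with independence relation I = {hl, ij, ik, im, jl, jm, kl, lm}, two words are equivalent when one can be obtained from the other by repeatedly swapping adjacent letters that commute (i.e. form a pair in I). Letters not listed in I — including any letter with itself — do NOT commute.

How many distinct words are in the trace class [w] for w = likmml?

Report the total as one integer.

20

piece 0:l — minimal
piece 1:i rests on {0:l}
piece 2:k — minimal
piece 3:m rests on {2:k}
piece 4:m rests on {3:m}
piece 5:l rests on {1:i}
minimal pieces: {0:l, 2:k}
ways to finish when only these pieces remain (= sum over removing one remaining piece with nothing left below it):
  1 left: {4}→1  {5}→1
  2 left: {1,5}→1  {3,4}→1  {4,5}→2
  3 left: {0,1,5}→1  {1,4,5}→3  {2,3,4}→1  {3,4,5}→3
  4 left: {0,1,4,5}→4  {1,3,4,5}→6  {2,3,4,5}→4
  placing 0:l first → 10 extensions
  placing 2:k first → 10 extensions
total linear extensions = 20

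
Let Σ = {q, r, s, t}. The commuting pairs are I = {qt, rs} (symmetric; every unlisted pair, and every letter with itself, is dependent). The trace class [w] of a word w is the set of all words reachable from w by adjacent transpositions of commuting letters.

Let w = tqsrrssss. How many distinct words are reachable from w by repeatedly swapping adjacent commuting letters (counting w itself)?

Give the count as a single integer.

42

#0=t has no predecessor
#1=q has no predecessor
#2=s depends on [0:t, 1:q]
#3=r depends on [0:t, 1:q]
#4=r depends on [3:r]
#5=s depends on [2:s]
#6=s depends on [5:s]
#7=s depends on [6:s]
#8=s depends on [7:s]
sources: [0:t, 1:q]
N(rest) = Σ N(rest − s) over sources s of rest; N(one piece) = 1:
  size 1 → [4]=1  [8]=1
  size 2 → [3,4]=1  [4,8]=2  [7,8]=1
  size 3 → [3,4,8]=3  [4,7,8]=3  [6,7,8]=1
  size 4 → [3,4,7,8]=6  [4,6,7,8]=4  [5,6,7,8]=1
  size 5 → [2,5,6,7,8]=1  [3,4,6,7,8]=10  [4,5,6,7,8]=5
  size 6 → [2,4,5,6,7,8]=6  [3,4,5,6,7,8]=15
  size 7 → [2,3,4,5,6,7,8]=21
  first=0(t) contributes 21
  first=1(q) contributes 21
|[w]| = 42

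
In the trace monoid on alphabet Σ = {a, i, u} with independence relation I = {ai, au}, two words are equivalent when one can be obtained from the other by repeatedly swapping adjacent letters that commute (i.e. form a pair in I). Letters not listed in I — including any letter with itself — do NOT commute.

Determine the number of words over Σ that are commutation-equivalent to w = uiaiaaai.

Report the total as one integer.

piece 0:u — minimal
piece 1:i rests on {0:u}
piece 2:a — minimal
piece 3:i rests on {1:i}
piece 4:a rests on {2:a}
piece 5:a rests on {4:a}
piece 6:a rests on {5:a}
piece 7:i rests on {3:i}
minimal pieces: {0:u, 2:a}
ways to finish when only these pieces remain (= sum over removing one remaining piece with nothing left below it):
  1 left: {6}→1  {7}→1
  2 left: {3,7}→1  {5,6}→1  {6,7}→2
  3 left: {1,3,7}→1  {3,6,7}→3  {4,5,6}→1  {5,6,7}→3
  4 left: {0,1,3,7}→1  {1,3,6,7}→4  {2,4,5,6}→1  {3,5,6,7}→6  {4,5,6,7}→4
  5 left: {0,1,3,6,7}→5  {1,3,5,6,7}→10  {2,4,5,6,7}→5  {3,4,5,6,7}→10
  6 left: {0,1,3,5,6,7}→15  {1,3,4,5,6,7}→20  {2,3,4,5,6,7}→15
  placing 0:u first → 35 extensions
  placing 2:a first → 35 extensions
total linear extensions = 70

70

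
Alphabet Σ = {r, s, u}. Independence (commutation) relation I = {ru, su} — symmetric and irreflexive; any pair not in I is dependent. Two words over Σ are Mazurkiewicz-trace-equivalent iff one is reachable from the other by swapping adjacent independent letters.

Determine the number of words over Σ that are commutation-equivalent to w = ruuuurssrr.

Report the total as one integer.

0(r) covers ∅
1(u) covers ∅
2(u) covers 1:u
3(u) covers 2:u
4(u) covers 3:u
5(r) covers 0:r
6(s) covers 5:r
7(s) covers 6:s
8(r) covers 7:s
9(r) covers 8:r
floor of heap: 0:r, 1:u
completions by unplaced set U, small U first (add the entries for U minus each lowest piece of U):
  |U|=1: {4}:1  {9}:1
  |U|=2: {3,4}:1  {4,9}:2  {8,9}:1
  |U|=3: {2,3,4}:1  {3,4,9}:3  {4,8,9}:3  {7,8,9}:1
  |U|=4: {1,2,3,4}:1  {2,3,4,9}:4  {3,4,8,9}:6  {4,7,8,9}:4  {6,7,8,9}:1
  |U|=5: {1,2,3,4,9}:5  {2,3,4,8,9}:10  {3,4,7,8,9}:10  {4,6,7,8,9}:5  {5,6,7,8,9}:1
  |U|=6: {0,5,6,7,8,9}:1  {1,2,3,4,8,9}:15  {2,3,4,7,8,9}:20  {3,4,6,7,8,9}:15  {4,5,6,7,8,9}:6
  |U|=7: {0,4,5,6,7,8,9}:7  {1,2,3,4,7,8,9}:35  {2,3,4,6,7,8,9}:35  {3,4,5,6,7,8,9}:21
  |U|=8: {0,3,4,5,6,7,8,9}:28  {1,2,3,4,6,7,8,9}:70  {2,3,4,5,6,7,8,9}:56
  start at 0(r): 126
  start at 1(u): 84
sum over floor = 210

210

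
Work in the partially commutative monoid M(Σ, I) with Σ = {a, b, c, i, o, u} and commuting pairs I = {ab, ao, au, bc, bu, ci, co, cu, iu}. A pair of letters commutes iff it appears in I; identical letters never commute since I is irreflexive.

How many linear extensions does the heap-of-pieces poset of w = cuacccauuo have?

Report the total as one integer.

drop 0:c onto floor
drop 1:u onto floor
drop 2:a onto {0:c}
drop 3:c onto {2:a}
drop 4:c onto {3:c}
drop 5:c onto {4:c}
drop 6:a onto {5:c}
drop 7:u onto {1:u}
drop 8:u onto {7:u}
drop 9:o onto {8:u}
ground layer = {0:c, 1:u}
drop-orders for the pieces not yet dropped (sum over which currently-grounded one goes next):
  1 to go: {6} 1  {9} 1
  2 to go: {5,6} 1  {6,9} 2  {8,9} 1
  3 to go: {4,5,6} 1  {5,6,9} 3  {6,8,9} 3  {7,8,9} 1
  4 to go: {1,7,8,9} 1  {3,4,5,6} 1  {4,5,6,9} 4  {5,6,8,9} 6  {6,7,8,9} 4
  5 to go: {1,6,7,8,9} 5  {2,3,4,5,6} 1  {3,4,5,6,9} 5  {4,5,6,8,9} 10  {5,6,7,8,9} 10
  6 to go: {0,2,3,4,5,6} 1  {1,5,6,7,8,9} 15  {2,3,4,5,6,9} 6  {3,4,5,6,8,9} 15  {4,5,6,7,8,9} 20
  7 to go: {0,2,3,4,5,6,9} 7  {1,4,5,6,7,8,9} 35  {2,3,4,5,6,8,9} 21  {3,4,5,6,7,8,9} 35
  8 to go: {0,2,3,4,5,6,8,9} 28  {1,3,4,5,6,7,8,9} 70  {2,3,4,5,6,7,8,9} 56
  if 0:c drops first: 126 orders
  if 1:u drops first: 84 orders
heap linearizations: 210

210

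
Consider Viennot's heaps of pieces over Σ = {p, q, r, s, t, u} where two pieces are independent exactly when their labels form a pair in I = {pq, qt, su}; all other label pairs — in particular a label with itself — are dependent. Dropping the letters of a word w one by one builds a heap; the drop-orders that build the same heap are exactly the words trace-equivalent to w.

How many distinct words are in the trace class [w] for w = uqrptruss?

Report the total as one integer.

0(u) covers ∅
1(q) covers 0:u
2(r) covers 1:q
3(p) covers 2:r
4(t) covers 3:p
5(r) covers 4:t
6(u) covers 5:r
7(s) covers 5:r
8(s) covers 7:s
floor of heap: 0:u
completions by unplaced set U, small U first (add the entries for U minus each lowest piece of U):
  |U|=1: {6}:1  {8}:1
  |U|=2: {6,8}:2  {7,8}:1
  |U|=3: {6,7,8}:3
  |U|=4: {5,6,7,8}:3
  |U|=5: {4,5,6,7,8}:3
  |U|=6: {3,4,5,6,7,8}:3
  |U|=7: {2,3,4,5,6,7,8}:3
  start at 0(u): 3

3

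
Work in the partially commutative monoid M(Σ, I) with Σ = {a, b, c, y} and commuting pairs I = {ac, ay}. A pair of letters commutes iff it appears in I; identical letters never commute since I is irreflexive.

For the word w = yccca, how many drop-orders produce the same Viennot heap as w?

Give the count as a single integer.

drop 0:y onto floor
drop 1:c onto {0:y}
drop 2:c onto {1:c}
drop 3:c onto {2:c}
drop 4:a onto floor
ground layer = {0:y, 4:a}
drop-orders for the pieces not yet dropped (sum over which currently-grounded one goes next):
  1 to go: {3} 1  {4} 1
  2 to go: {2,3} 1  {3,4} 2
  3 to go: {1,2,3} 1  {2,3,4} 3
  if 0:y drops first: 4 orders
  if 4:a drops first: 1 orders
heap linearizations: 5

5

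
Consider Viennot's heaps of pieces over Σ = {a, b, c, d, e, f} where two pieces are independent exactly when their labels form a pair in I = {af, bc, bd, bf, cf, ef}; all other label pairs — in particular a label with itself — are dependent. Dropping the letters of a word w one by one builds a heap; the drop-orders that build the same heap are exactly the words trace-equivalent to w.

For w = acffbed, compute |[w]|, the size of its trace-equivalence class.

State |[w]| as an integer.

30

drop 0:a onto floor
drop 1:c onto {0:a}
drop 2:f onto floor
drop 3:f onto {2:f}
drop 4:b onto {0:a}
drop 5:e onto {1:c, 4:b}
drop 6:d onto {3:f, 5:e}
ground layer = {0:a, 2:f}
drop-orders for the pieces not yet dropped (sum over which currently-grounded one goes next):
  1 to go: {6} 1
  2 to go: {3,6} 1  {5,6} 1
  3 to go: {1,5,6} 1  {2,3,6} 1  {3,5,6} 2  {4,5,6} 1
  4 to go: {1,3,5,6} 3  {1,4,5,6} 2  {2,3,5,6} 3  {3,4,5,6} 3
  5 to go: {0,1,4,5,6} 2  {1,2,3,5,6} 6  {1,3,4,5,6} 8  {2,3,4,5,6} 6
  if 0:a drops first: 20 orders
  if 2:f drops first: 10 orders
heap linearizations: 30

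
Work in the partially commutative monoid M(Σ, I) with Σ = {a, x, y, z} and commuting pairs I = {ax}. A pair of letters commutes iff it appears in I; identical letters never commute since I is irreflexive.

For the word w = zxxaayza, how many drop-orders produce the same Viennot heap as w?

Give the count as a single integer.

piece 0:z — minimal
piece 1:x rests on {0:z}
piece 2:x rests on {1:x}
piece 3:a rests on {0:z}
piece 4:a rests on {3:a}
piece 5:y rests on {2:x, 4:a}
piece 6:z rests on {5:y}
piece 7:a rests on {6:z}
minimal pieces: {0:z}
ways to finish when only these pieces remain (= sum over removing one remaining piece with nothing left below it):
  1 left: {7}→1
  2 left: {6,7}→1
  3 left: {5,6,7}→1
  4 left: {2,5,6,7}→1  {4,5,6,7}→1
  5 left: {1,2,5,6,7}→1  {2,4,5,6,7}→2  {3,4,5,6,7}→1
  6 left: {1,2,4,5,6,7}→3  {2,3,4,5,6,7}→3
  placing 0:z first → 6 extensions

6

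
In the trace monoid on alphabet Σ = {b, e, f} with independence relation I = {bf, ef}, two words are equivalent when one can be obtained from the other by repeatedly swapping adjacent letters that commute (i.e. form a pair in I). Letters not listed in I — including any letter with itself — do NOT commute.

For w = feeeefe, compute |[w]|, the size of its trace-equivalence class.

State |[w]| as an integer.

#0=f has no predecessor
#1=e has no predecessor
#2=e depends on [1:e]
#3=e depends on [2:e]
#4=e depends on [3:e]
#5=f depends on [0:f]
#6=e depends on [4:e]
sources: [0:f, 1:e]
N(rest) = Σ N(rest − s) over sources s of rest; N(one piece) = 1:
  size 1 → [5]=1  [6]=1
  size 2 → [0,5]=1  [4,6]=1  [5,6]=2
  size 3 → [0,5,6]=3  [3,4,6]=1  [4,5,6]=3
  size 4 → [0,4,5,6]=6  [2,3,4,6]=1  [3,4,5,6]=4
  size 5 → [0,3,4,5,6]=10  [1,2,3,4,6]=1  [2,3,4,5,6]=5
  first=0(f) contributes 6
  first=1(e) contributes 15
|[w]| = 21

21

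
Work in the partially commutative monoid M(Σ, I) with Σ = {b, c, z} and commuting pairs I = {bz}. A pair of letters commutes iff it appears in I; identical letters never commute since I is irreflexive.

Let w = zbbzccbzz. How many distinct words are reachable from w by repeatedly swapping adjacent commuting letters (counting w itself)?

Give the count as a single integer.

piece 0:z — minimal
piece 1:b — minimal
piece 2:b rests on {1:b}
piece 3:z rests on {0:z}
piece 4:c rests on {2:b, 3:z}
piece 5:c rests on {4:c}
piece 6:b rests on {5:c}
piece 7:z rests on {5:c}
piece 8:z rests on {7:z}
minimal pieces: {0:z, 1:b}
ways to finish when only these pieces remain (= sum over removing one remaining piece with nothing left below it):
  1 left: {6}→1  {8}→1
  2 left: {6,8}→2  {7,8}→1
  3 left: {6,7,8}→3
  4 left: {5,6,7,8}→3
  5 left: {4,5,6,7,8}→3
  6 left: {2,4,5,6,7,8}→3  {3,4,5,6,7,8}→3
  7 left: {0,3,4,5,6,7,8}→3  {1,2,4,5,6,7,8}→3  {2,3,4,5,6,7,8}→6
  placing 0:z first → 9 extensions
  placing 1:b first → 9 extensions
total linear extensions = 18

18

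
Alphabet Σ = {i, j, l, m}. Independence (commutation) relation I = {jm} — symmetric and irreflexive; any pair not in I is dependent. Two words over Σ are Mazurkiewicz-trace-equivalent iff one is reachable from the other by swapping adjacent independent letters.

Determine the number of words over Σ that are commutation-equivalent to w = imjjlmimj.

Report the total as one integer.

#0=i has no predecessor
#1=m depends on [0:i]
#2=j depends on [0:i]
#3=j depends on [2:j]
#4=l depends on [1:m, 3:j]
#5=m depends on [4:l]
#6=i depends on [5:m]
#7=m depends on [6:i]
#8=j depends on [6:i]
sources: [0:i]
N(rest) = Σ N(rest − s) over sources s of rest; N(one piece) = 1:
  size 1 → [7]=1  [8]=1
  size 2 → [7,8]=2
  size 3 → [6,7,8]=2
  size 4 → [5,6,7,8]=2
  size 5 → [4,5,6,7,8]=2
  size 6 → [1,4,5,6,7,8]=2  [3,4,5,6,7,8]=2
  size 7 → [1,3,4,5,6,7,8]=4  [2,3,4,5,6,7,8]=2
  first=0(i) contributes 6

6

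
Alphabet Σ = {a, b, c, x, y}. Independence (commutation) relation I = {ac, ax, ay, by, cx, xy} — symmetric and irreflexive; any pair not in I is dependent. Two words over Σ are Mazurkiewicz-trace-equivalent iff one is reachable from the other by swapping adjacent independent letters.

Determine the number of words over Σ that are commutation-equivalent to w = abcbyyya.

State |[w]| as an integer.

10

#0=a has no predecessor
#1=b depends on [0:a]
#2=c depends on [1:b]
#3=b depends on [2:c]
#4=y depends on [2:c]
#5=y depends on [4:y]
#6=y depends on [5:y]
#7=a depends on [3:b]
sources: [0:a]
N(rest) = Σ N(rest − s) over sources s of rest; N(one piece) = 1:
  size 1 → [6]=1  [7]=1
  size 2 → [3,7]=1  [5,6]=1  [6,7]=2
  size 3 → [3,6,7]=3  [4,5,6]=1  [5,6,7]=3
  size 4 → [3,5,6,7]=6  [4,5,6,7]=4
  size 5 → [3,4,5,6,7]=10
  size 6 → [2,3,4,5,6,7]=10
  first=0(a) contributes 10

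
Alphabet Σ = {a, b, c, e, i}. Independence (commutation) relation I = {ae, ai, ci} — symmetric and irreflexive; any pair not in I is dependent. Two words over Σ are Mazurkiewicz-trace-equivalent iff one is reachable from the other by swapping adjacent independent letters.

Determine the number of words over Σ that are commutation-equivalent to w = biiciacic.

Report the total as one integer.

70

0(b) covers ∅
1(i) covers 0:b
2(i) covers 1:i
3(c) covers 0:b
4(i) covers 2:i
5(a) covers 3:c
6(c) covers 5:a
7(i) covers 4:i
8(c) covers 6:c
floor of heap: 0:b
completions by unplaced set U, small U first (add the entries for U minus each lowest piece of U):
  |U|=1: {7}:1  {8}:1
  |U|=2: {4,7}:1  {6,8}:1  {7,8}:2
  |U|=3: {2,4,7}:1  {4,7,8}:3  {5,6,8}:1  {6,7,8}:3
  |U|=4: {1,2,4,7}:1  {2,4,7,8}:4  {3,5,6,8}:1  {4,6,7,8}:6  {5,6,7,8}:4
  |U|=5: {1,2,4,7,8}:5  {2,4,6,7,8}:10  {3,5,6,7,8}:5  {4,5,6,7,8}:10
  |U|=6: {1,2,4,6,7,8}:15  {2,4,5,6,7,8}:20  {3,4,5,6,7,8}:15
  |U|=7: {1,2,4,5,6,7,8}:35  {2,3,4,5,6,7,8}:35
  start at 0(b): 70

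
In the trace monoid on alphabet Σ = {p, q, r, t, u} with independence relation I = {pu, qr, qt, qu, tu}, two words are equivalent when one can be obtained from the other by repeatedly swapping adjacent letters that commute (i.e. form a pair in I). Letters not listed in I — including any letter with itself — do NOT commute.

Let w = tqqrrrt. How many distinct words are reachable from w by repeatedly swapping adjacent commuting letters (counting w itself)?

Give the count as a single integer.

drop 0:t onto floor
drop 1:q onto floor
drop 2:q onto {1:q}
drop 3:r onto {0:t}
drop 4:r onto {3:r}
drop 5:r onto {4:r}
drop 6:t onto {5:r}
ground layer = {0:t, 1:q}
drop-orders for the pieces not yet dropped (sum over which currently-grounded one goes next):
  1 to go: {2} 1  {6} 1
  2 to go: {1,2} 1  {2,6} 2  {5,6} 1
  3 to go: {1,2,6} 3  {2,5,6} 3  {4,5,6} 1
  4 to go: {1,2,5,6} 6  {2,4,5,6} 4  {3,4,5,6} 1
  5 to go: {0,3,4,5,6} 1  {1,2,4,5,6} 10  {2,3,4,5,6} 5
  if 0:t drops first: 15 orders
  if 1:q drops first: 6 orders
heap linearizations: 21

21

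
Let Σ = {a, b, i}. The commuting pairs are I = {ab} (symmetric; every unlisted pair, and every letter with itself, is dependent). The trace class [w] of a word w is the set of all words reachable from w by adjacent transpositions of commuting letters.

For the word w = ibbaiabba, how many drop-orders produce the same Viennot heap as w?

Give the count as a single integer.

18

drop 0:i onto floor
drop 1:b onto {0:i}
drop 2:b onto {1:b}
drop 3:a onto {0:i}
drop 4:i onto {2:b, 3:a}
drop 5:a onto {4:i}
drop 6:b onto {4:i}
drop 7:b onto {6:b}
drop 8:a onto {5:a}
ground layer = {0:i}
drop-orders for the pieces not yet dropped (sum over which currently-grounded one goes next):
  1 to go: {7} 1  {8} 1
  2 to go: {5,8} 1  {6,7} 1  {7,8} 2
  3 to go: {5,7,8} 3  {6,7,8} 3
  4 to go: {5,6,7,8} 6
  5 to go: {4,5,6,7,8} 6
  6 to go: {2,4,5,6,7,8} 6  {3,4,5,6,7,8} 6
  7 to go: {1,2,4,5,6,7,8} 6  {2,3,4,5,6,7,8} 12
  if 0:i drops first: 18 orders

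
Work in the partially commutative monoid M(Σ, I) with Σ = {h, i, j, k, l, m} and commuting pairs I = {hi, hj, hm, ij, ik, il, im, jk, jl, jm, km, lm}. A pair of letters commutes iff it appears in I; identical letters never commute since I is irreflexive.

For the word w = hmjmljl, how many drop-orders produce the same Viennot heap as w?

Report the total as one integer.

#0=h has no predecessor
#1=m has no predecessor
#2=j has no predecessor
#3=m depends on [1:m]
#4=l depends on [0:h]
#5=j depends on [2:j]
#6=l depends on [4:l]
sources: [0:h, 1:m, 2:j]
N(rest) = Σ N(rest − s) over sources s of rest; N(one piece) = 1:
  size 1 → [3]=1  [5]=1  [6]=1
  size 2 → [1,3]=1  [2,5]=1  [3,5]=2  [3,6]=2  [4,6]=1  [5,6]=2
  size 3 → [0,4,6]=1  [1,3,5]=3  [1,3,6]=3  [2,3,5]=3  [2,5,6]=3  [3,4,6]=3  [3,5,6]=6  [4,5,6]=3
  size 4 → [0,3,4,6]=4  [0,4,5,6]=4  [1,2,3,5]=6  [1,3,4,6]=6  [1,3,5,6]=12  [2,3,5,6]=12  [2,4,5,6]=6  [3,4,5,6]=12
  size 5 → [0,1,3,4,6]=10  [0,2,4,5,6]=10  [0,3,4,5,6]=20  [1,2,3,5,6]=30  [1,3,4,5,6]=30  [2,3,4,5,6]=30
  first=0(h) contributes 90
  first=1(m) contributes 60
  first=2(j) contributes 60
|[w]| = 210

210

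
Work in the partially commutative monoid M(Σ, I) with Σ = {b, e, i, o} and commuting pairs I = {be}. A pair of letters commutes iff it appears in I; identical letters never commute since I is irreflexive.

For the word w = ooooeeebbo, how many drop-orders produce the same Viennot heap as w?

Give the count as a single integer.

piece 0:o — minimal
piece 1:o rests on {0:o}
piece 2:o rests on {1:o}
piece 3:o rests on {2:o}
piece 4:e rests on {3:o}
piece 5:e rests on {4:e}
piece 6:e rests on {5:e}
piece 7:b rests on {3:o}
piece 8:b rests on {7:b}
piece 9:o rests on {6:e, 8:b}
minimal pieces: {0:o}
ways to finish when only these pieces remain (= sum over removing one remaining piece with nothing left below it):
  1 left: {9}→1
  2 left: {6,9}→1  {8,9}→1
  3 left: {5,6,9}→1  {6,8,9}→2  {7,8,9}→1
  4 left: {4,5,6,9}→1  {5,6,8,9}→3  {6,7,8,9}→3
  5 left: {4,5,6,8,9}→4  {5,6,7,8,9}→6
  6 left: {4,5,6,7,8,9}→10
  7 left: {3,4,5,6,7,8,9}→10
  8 left: {2,3,4,5,6,7,8,9}→10
  placing 0:o first → 10 extensions

10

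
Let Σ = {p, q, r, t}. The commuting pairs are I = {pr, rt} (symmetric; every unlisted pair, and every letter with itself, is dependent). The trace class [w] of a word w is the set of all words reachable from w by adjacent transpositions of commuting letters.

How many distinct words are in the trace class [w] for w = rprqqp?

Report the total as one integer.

3

0(r) covers ∅
1(p) covers ∅
2(r) covers 0:r
3(q) covers 1:p, 2:r
4(q) covers 3:q
5(p) covers 4:q
floor of heap: 0:r, 1:p
completions by unplaced set U, small U first (add the entries for U minus each lowest piece of U):
  |U|=1: {5}:1
  |U|=2: {4,5}:1
  |U|=3: {3,4,5}:1
  |U|=4: {1,3,4,5}:1  {2,3,4,5}:1
  start at 0(r): 2
  start at 1(p): 1
sum over floor = 3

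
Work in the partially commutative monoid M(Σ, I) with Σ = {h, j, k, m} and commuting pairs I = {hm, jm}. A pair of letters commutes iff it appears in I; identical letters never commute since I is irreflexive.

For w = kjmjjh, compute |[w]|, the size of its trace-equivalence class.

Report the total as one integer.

drop 0:k onto floor
drop 1:j onto {0:k}
drop 2:m onto {0:k}
drop 3:j onto {1:j}
drop 4:j onto {3:j}
drop 5:h onto {4:j}
ground layer = {0:k}
drop-orders for the pieces not yet dropped (sum over which currently-grounded one goes next):
  1 to go: {2} 1  {5} 1
  2 to go: {2,5} 2  {4,5} 1
  3 to go: {2,4,5} 3  {3,4,5} 1
  4 to go: {1,3,4,5} 1  {2,3,4,5} 4
  if 0:k drops first: 5 orders

5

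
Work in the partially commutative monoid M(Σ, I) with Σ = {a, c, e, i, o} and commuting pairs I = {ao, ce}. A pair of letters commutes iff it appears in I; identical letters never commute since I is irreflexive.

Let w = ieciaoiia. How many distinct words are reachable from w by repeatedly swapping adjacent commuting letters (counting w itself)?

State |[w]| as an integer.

4

drop 0:i onto floor
drop 1:e onto {0:i}
drop 2:c onto {0:i}
drop 3:i onto {1:e, 2:c}
drop 4:a onto {3:i}
drop 5:o onto {3:i}
drop 6:i onto {4:a, 5:o}
drop 7:i onto {6:i}
drop 8:a onto {7:i}
ground layer = {0:i}
drop-orders for the pieces not yet dropped (sum over which currently-grounded one goes next):
  1 to go: {8} 1
  2 to go: {7,8} 1
  3 to go: {6,7,8} 1
  4 to go: {4,6,7,8} 1  {5,6,7,8} 1
  5 to go: {4,5,6,7,8} 2
  6 to go: {3,4,5,6,7,8} 2
  7 to go: {1,3,4,5,6,7,8} 2  {2,3,4,5,6,7,8} 2
  if 0:i drops first: 4 orders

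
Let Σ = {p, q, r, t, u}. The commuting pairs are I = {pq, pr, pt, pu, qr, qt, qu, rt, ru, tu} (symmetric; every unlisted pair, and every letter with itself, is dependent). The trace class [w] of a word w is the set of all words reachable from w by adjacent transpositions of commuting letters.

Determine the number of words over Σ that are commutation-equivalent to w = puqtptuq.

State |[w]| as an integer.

drop 0:p onto floor
drop 1:u onto floor
drop 2:q onto floor
drop 3:t onto floor
drop 4:p onto {0:p}
drop 5:t onto {3:t}
drop 6:u onto {1:u}
drop 7:q onto {2:q}
ground layer = {0:p, 1:u, 2:q, 3:t}
drop-orders for the pieces not yet dropped (sum over which currently-grounded one goes next):
  1 to go: {4} 1  {5} 1  {6} 1  {7} 1
  2 to go: {0,4} 1  {1,6} 1  {2,7} 1  {3,5} 1  {4,5} 2  {4,6} 2  {4,7} 2  {5,6} 2  {5,7} 2  {6,7} 2
  3 to go: {0,4,5} 3  {0,4,6} 3  {0,4,7} 3  {1,4,6} 3  {1,5,6} 3  {1,6,7} 3  {2,4,7} 3  {2,5,7} 3  {2,6,7} 3  {3,4,5} 3  {3,5,6} 3  {3,5,7} 3  {4,5,6} 6  {4,5,7} 6  {4,6,7} 6  {5,6,7} 6
  4 to go: {0,1,4,6} 6  {0,2,4,7} 6  {0,3,4,5} 6  {0,4,5,6} 12  {0,4,5,7} 12  {0,4,6,7} 12  {1,2,6,7} 6  {1,3,5,6} 6  {1,4,5,6} 12  {1,4,6,7} 12  {1,5,6,7} 12  {2,3,5,7} 6  {2,4,5,7} 12  {2,4,6,7} 12  {2,5,6,7} 12  {3,4,5,6} 12  {3,4,5,7} 12  {3,5,6,7} 12  {4,5,6,7} 24
  5 to go: {0,1,4,5,6} 30  {0,1,4,6,7} 30  {0,2,4,5,7} 30  {0,2,4,6,7} 30  {0,3,4,5,6} 30  {0,3,4,5,7} 30  {0,4,5,6,7} 60  {1,2,4,6,7} 30  {1,2,5,6,7} 30  {1,3,4,5,6} 30  {1,3,5,6,7} 30  {1,4,5,6,7} 60  {2,3,4,5,7} 30  {2,3,5,6,7} 30  {2,4,5,6,7} 60  {3,4,5,6,7} 60
  6 to go: {0,1,2,4,6,7} 90  {0,1,3,4,5,6} 90  {0,1,4,5,6,7} 180  {0,2,3,4,5,7} 90  {0,2,4,5,6,7} 180  {0,3,4,5,6,7} 180  {1,2,3,5,6,7} 90  {1,2,4,5,6,7} 180  {1,3,4,5,6,7} 180  {2,3,4,5,6,7} 180
  if 0:p drops first: 630 orders
  if 1:u drops first: 630 orders
  if 2:q drops first: 630 orders
  if 3:t drops first: 630 orders
heap linearizations: 2520

2520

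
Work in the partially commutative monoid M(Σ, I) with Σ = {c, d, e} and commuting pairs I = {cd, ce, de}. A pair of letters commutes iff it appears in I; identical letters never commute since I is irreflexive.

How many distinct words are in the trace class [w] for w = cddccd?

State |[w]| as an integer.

#0=c has no predecessor
#1=d has no predecessor
#2=d depends on [1:d]
#3=c depends on [0:c]
#4=c depends on [3:c]
#5=d depends on [2:d]
sources: [0:c, 1:d]
N(rest) = Σ N(rest − s) over sources s of rest; N(one piece) = 1:
  size 1 → [4]=1  [5]=1
  size 2 → [2,5]=1  [3,4]=1  [4,5]=2
  size 3 → [0,3,4]=1  [1,2,5]=1  [2,4,5]=3  [3,4,5]=3
  size 4 → [0,3,4,5]=4  [1,2,4,5]=4  [2,3,4,5]=6
  first=0(c) contributes 10
  first=1(d) contributes 10
|[w]| = 20

20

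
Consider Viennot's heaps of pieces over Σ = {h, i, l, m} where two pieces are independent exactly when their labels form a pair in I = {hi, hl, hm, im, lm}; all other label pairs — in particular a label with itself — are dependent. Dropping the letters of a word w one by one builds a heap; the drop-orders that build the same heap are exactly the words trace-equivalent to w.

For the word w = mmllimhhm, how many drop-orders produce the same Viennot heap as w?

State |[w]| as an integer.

1260

0(m) covers ∅
1(m) covers 0:m
2(l) covers ∅
3(l) covers 2:l
4(i) covers 3:l
5(m) covers 1:m
6(h) covers ∅
7(h) covers 6:h
8(m) covers 5:m
floor of heap: 0:m, 2:l, 6:h
completions by unplaced set U, small U first (add the entries for U minus each lowest piece of U):
  |U|=1: {4}:1  {7}:1  {8}:1
  |U|=2: {3,4}:1  {4,7}:2  {4,8}:2  {5,8}:1  {6,7}:1  {7,8}:2
  |U|=3: {1,5,8}:1  {2,3,4}:1  {3,4,7}:3  {3,4,8}:3  {4,5,8}:3  {4,6,7}:3  {4,7,8}:6  {5,7,8}:3  {6,7,8}:3
  |U|=4: {0,1,5,8}:1  {1,4,5,8}:4  {1,5,7,8}:4  {2,3,4,7}:4  {2,3,4,8}:4  {3,4,5,8}:6  {3,4,6,7}:6  {3,4,7,8}:12  {4,5,7,8}:12  {4,6,7,8}:12  {5,6,7,8}:6
  |U|=5: {0,1,4,5,8}:5  {0,1,5,7,8}:5  {1,3,4,5,8}:10  {1,4,5,7,8}:20  {1,5,6,7,8}:10  {2,3,4,5,8}:10  {2,3,4,6,7}:10  {2,3,4,7,8}:20  {3,4,5,7,8}:30  {3,4,6,7,8}:30  {4,5,6,7,8}:30
  |U|=6: {0,1,3,4,5,8}:15  {0,1,4,5,7,8}:30  {0,1,5,6,7,8}:15  {1,2,3,4,5,8}:20  {1,3,4,5,7,8}:60  {1,4,5,6,7,8}:60  {2,3,4,5,7,8}:60  {2,3,4,6,7,8}:60  {3,4,5,6,7,8}:90
  |U|=7: {0,1,2,3,4,5,8}:35  {0,1,3,4,5,7,8}:105  {0,1,4,5,6,7,8}:105  {1,2,3,4,5,7,8}:140  {1,3,4,5,6,7,8}:210  {2,3,4,5,6,7,8}:210
  start at 0(m): 560
  start at 2(l): 420
  start at 6(h): 280
sum over floor = 1260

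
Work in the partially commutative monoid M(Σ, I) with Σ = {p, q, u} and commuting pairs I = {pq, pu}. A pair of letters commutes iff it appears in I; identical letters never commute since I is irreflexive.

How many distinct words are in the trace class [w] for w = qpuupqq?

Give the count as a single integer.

drop 0:q onto floor
drop 1:p onto floor
drop 2:u onto {0:q}
drop 3:u onto {2:u}
drop 4:p onto {1:p}
drop 5:q onto {3:u}
drop 6:q onto {5:q}
ground layer = {0:q, 1:p}
drop-orders for the pieces not yet dropped (sum over which currently-grounded one goes next):
  1 to go: {4} 1  {6} 1
  2 to go: {1,4} 1  {4,6} 2  {5,6} 1
  3 to go: {1,4,6} 3  {3,5,6} 1  {4,5,6} 3
  4 to go: {1,4,5,6} 6  {2,3,5,6} 1  {3,4,5,6} 4
  5 to go: {0,2,3,5,6} 1  {1,3,4,5,6} 10  {2,3,4,5,6} 5
  if 0:q drops first: 15 orders
  if 1:p drops first: 6 orders
heap linearizations: 21

21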